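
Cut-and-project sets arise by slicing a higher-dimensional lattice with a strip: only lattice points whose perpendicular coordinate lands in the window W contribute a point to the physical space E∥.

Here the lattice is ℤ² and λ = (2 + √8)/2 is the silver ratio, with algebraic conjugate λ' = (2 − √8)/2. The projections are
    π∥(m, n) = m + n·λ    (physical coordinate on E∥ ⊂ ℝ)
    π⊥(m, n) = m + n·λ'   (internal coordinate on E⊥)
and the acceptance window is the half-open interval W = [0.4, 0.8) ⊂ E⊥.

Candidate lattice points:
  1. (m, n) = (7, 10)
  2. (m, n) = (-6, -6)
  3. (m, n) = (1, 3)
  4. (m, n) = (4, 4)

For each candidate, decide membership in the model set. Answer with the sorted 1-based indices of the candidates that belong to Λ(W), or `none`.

λ' = (2−√8)/2 ≈ -0.4142.
[1] lift (7,10): star map gives 2.8579; window check 0.4 ≤ 2.8579 < 0.8 is false → out
[2] lift (-6,-6): star map gives -3.5147; window check 0.4 ≤ -3.5147 < 0.8 is false → out
[3] lift (1,3): star map gives -0.2426; window check 0.4 ≤ -0.2426 < 0.8 is false → out
[4] lift (4,4): star map gives 2.3431; window check 0.4 ≤ 2.3431 < 0.8 is false → out

none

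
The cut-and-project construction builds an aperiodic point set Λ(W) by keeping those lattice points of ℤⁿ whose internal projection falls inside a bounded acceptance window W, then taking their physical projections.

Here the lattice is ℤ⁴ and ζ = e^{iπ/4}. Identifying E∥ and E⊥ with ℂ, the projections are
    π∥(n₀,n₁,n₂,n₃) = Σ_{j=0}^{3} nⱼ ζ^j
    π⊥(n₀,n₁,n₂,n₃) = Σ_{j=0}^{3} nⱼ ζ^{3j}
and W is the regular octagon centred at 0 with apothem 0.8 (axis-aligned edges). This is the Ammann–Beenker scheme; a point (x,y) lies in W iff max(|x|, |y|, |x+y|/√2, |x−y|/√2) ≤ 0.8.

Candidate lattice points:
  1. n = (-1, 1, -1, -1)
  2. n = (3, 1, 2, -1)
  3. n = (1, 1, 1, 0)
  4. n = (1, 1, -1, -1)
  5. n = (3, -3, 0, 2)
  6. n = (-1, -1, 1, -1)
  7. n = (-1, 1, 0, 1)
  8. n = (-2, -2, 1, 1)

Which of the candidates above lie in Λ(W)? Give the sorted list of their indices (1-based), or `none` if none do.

π⊥(n) = n₀ + n₁ζ³ + n₂ζ⁶ + n₃ζ⁹ where ζ = e^{iπ/4}.
#1 (-1, 1, -1, -1): internal (-2.4142, 1.0000); octagon support 2.4142 vs apothem 0.8 → ∉ W
#2 (3, 1, 2, -1): internal (1.5858, -2.0000); octagon support 2.5355 vs apothem 0.8 → ∉ W
#3 (1, 1, 1, 0): internal (0.2929, -0.2929); octagon support 0.4142 vs apothem 0.8 → ∈ W
#4 (1, 1, -1, -1): internal (-0.4142, 1.0000); octagon support 1.0000 vs apothem 0.8 → ∉ W
#5 (3, -3, 0, 2): internal (6.5355, -0.7071); octagon support 6.5355 vs apothem 0.8 → ∉ W
#6 (-1, -1, 1, -1): internal (-1.0000, -2.4142); octagon support 2.4142 vs apothem 0.8 → ∉ W
#7 (-1, 1, 0, 1): internal (-1.0000, 1.4142); octagon support 1.7071 vs apothem 0.8 → ∉ W
#8 (-2, -2, 1, 1): internal (0.1213, -1.7071); octagon support 1.7071 vs apothem 0.8 → ∉ W

3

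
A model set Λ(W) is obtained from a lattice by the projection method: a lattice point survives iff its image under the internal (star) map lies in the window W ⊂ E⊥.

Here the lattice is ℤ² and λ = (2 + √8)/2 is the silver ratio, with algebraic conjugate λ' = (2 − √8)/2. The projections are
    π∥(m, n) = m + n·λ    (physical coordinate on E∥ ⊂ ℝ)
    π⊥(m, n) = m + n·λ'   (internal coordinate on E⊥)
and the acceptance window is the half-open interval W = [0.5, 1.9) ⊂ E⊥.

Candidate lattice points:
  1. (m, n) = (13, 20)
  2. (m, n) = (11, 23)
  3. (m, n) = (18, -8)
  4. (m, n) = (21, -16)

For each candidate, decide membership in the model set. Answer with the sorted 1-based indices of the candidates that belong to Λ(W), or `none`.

Compute λ' = (2−√8)/2 = -0.4142, so π⊥(m,n) = m -0.4142·n.
[1] lift (13,20): star map gives 4.7157; window check 0.5 ≤ 4.7157 < 1.9 is false → out
[2] lift (11,23): star map gives 1.4731; window check 0.5 ≤ 1.4731 < 1.9 is true → IN Λ
[3] lift (18,-8): star map gives 21.3137; window check 0.5 ≤ 21.3137 < 1.9 is false → out
[4] lift (21,-16): star map gives 27.6274; window check 0.5 ≤ 27.6274 < 1.9 is false → out

2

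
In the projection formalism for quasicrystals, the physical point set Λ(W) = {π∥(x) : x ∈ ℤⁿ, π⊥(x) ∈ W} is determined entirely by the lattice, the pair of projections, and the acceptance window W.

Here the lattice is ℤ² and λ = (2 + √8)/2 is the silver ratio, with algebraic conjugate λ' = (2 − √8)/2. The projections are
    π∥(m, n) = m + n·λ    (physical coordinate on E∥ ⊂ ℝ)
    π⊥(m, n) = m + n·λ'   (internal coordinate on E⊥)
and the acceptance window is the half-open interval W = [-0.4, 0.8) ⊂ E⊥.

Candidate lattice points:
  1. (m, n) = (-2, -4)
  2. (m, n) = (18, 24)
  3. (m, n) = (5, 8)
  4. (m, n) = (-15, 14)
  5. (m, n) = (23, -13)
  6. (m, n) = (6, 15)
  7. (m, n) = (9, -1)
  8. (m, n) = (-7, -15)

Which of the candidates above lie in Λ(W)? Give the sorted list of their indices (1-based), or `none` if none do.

λ' = (2−√8)/2 ≈ -0.41421.
[1] lift (-2,-4): star map gives -0.34315; window check -0.4 ≤ -0.34315 < 0.8 is true → IN Λ
[2] lift (18,24): star map gives 8.05887; window check -0.4 ≤ 8.05887 < 0.8 is false → out
[3] lift (5,8): star map gives 1.68629; window check -0.4 ≤ 1.68629 < 0.8 is false → out
[4] lift (-15,14): star map gives -20.79899; window check -0.4 ≤ -20.79899 < 0.8 is false → out
[5] lift (23,-13): star map gives 28.38478; window check -0.4 ≤ 28.38478 < 0.8 is false → out
[6] lift (6,15): star map gives -0.21320; window check -0.4 ≤ -0.21320 < 0.8 is true → IN Λ
[7] lift (9,-1): star map gives 9.41421; window check -0.4 ≤ 9.41421 < 0.8 is false → out
[8] lift (-7,-15): star map gives -0.78680; window check -0.4 ≤ -0.78680 < 0.8 is false → out

1, 6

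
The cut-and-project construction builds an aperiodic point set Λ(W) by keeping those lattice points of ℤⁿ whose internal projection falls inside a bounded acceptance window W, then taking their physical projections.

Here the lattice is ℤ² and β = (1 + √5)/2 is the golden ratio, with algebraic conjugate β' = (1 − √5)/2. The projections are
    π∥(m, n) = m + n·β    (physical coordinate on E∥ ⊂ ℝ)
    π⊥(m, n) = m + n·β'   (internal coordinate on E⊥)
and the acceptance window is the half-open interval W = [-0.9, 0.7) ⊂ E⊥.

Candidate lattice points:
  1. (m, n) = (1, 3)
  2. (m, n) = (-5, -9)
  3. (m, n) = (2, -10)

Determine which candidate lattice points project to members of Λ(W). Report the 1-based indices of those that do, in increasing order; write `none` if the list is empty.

1, 2

β' = (1−√5)/2 ≈ -0.61803.
[1] lift (1,3): star map gives -0.85410; window check -0.9 ≤ -0.85410 < 0.7 is true → IN Λ
[2] lift (-5,-9): star map gives 0.56231; window check -0.9 ≤ 0.56231 < 0.7 is true → IN Λ
[3] lift (2,-10): star map gives 8.18034; window check -0.9 ≤ 8.18034 < 0.7 is false → out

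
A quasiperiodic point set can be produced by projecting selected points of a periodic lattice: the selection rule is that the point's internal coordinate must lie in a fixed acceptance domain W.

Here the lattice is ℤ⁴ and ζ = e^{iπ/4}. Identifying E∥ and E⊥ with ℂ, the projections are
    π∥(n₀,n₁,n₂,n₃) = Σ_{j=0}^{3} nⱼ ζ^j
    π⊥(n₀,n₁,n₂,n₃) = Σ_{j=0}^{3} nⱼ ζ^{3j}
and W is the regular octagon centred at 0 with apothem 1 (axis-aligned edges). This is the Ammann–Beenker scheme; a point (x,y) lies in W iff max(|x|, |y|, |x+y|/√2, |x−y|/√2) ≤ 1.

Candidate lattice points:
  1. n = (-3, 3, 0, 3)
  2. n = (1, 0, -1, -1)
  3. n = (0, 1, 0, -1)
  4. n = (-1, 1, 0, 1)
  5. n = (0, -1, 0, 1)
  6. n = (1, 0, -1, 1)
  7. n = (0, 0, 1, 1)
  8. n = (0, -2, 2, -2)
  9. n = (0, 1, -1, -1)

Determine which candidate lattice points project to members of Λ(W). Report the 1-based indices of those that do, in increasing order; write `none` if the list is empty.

π⊥(n) = n₀ + n₁ζ³ + n₂ζ⁶ + n₃ζ⁹ where ζ = e^{iπ/4}.
candidate 1: n = (-3, 3, 0, 3) → π⊥ ≈ (-3.0000, +4.2426); max(|x|,|y|,|x±y|/√2) = 5.1213 > 1 ⇒ ∉ W
candidate 2: n = (1, 0, -1, -1) → π⊥ ≈ (+0.2929, +0.2929); max(|x|,|y|,|x±y|/√2) = 0.4142 ≤ 1 ⇒ ∈ W
candidate 3: n = (0, 1, 0, -1) → π⊥ ≈ (-1.4142, +0.0000); max(|x|,|y|,|x±y|/√2) = 1.4142 > 1 ⇒ ∉ W
candidate 4: n = (-1, 1, 0, 1) → π⊥ ≈ (-1.0000, +1.4142); max(|x|,|y|,|x±y|/√2) = 1.7071 > 1 ⇒ ∉ W
candidate 5: n = (0, -1, 0, 1) → π⊥ ≈ (+1.4142, +0.0000); max(|x|,|y|,|x±y|/√2) = 1.4142 > 1 ⇒ ∉ W
candidate 6: n = (1, 0, -1, 1) → π⊥ ≈ (+1.7071, +1.7071); max(|x|,|y|,|x±y|/√2) = 2.4142 > 1 ⇒ ∉ W
candidate 7: n = (0, 0, 1, 1) → π⊥ ≈ (+0.7071, -0.2929); max(|x|,|y|,|x±y|/√2) = 0.7071 ≤ 1 ⇒ ∈ W
candidate 8: n = (0, -2, 2, -2) → π⊥ ≈ (+0.0000, -4.8284); max(|x|,|y|,|x±y|/√2) = 4.8284 > 1 ⇒ ∉ W
candidate 9: n = (0, 1, -1, -1) → π⊥ ≈ (-1.4142, +1.0000); max(|x|,|y|,|x±y|/√2) = 1.7071 > 1 ⇒ ∉ W

2, 7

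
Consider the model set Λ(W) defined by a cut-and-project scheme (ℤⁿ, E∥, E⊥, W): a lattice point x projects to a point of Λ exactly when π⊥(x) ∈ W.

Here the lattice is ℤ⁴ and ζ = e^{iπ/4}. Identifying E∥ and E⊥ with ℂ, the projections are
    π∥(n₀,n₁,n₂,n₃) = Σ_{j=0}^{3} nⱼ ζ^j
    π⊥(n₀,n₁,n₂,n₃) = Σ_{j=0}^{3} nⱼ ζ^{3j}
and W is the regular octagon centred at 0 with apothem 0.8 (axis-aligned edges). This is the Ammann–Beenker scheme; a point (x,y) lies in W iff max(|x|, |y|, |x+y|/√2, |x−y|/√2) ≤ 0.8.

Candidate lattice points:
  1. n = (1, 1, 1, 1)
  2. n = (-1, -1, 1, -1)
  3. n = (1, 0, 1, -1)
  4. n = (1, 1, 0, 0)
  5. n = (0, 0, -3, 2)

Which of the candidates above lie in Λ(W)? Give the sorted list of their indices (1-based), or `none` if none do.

4

π⊥(n) = n₀ + n₁ζ³ + n₂ζ⁶ + n₃ζ⁹ where ζ = e^{iπ/4}.
#1 (1, 1, 1, 1): internal (1.0000, 0.4142); octagon support 1.0000 vs apothem 0.8 → ∉ W
#2 (-1, -1, 1, -1): internal (-1.0000, -2.4142); octagon support 2.4142 vs apothem 0.8 → ∉ W
#3 (1, 0, 1, -1): internal (0.2929, -1.7071); octagon support 1.7071 vs apothem 0.8 → ∉ W
#4 (1, 1, 0, 0): internal (0.2929, 0.7071); octagon support 0.7071 vs apothem 0.8 → ∈ W
#5 (0, 0, -3, 2): internal (1.4142, 4.4142); octagon support 4.4142 vs apothem 0.8 → ∉ W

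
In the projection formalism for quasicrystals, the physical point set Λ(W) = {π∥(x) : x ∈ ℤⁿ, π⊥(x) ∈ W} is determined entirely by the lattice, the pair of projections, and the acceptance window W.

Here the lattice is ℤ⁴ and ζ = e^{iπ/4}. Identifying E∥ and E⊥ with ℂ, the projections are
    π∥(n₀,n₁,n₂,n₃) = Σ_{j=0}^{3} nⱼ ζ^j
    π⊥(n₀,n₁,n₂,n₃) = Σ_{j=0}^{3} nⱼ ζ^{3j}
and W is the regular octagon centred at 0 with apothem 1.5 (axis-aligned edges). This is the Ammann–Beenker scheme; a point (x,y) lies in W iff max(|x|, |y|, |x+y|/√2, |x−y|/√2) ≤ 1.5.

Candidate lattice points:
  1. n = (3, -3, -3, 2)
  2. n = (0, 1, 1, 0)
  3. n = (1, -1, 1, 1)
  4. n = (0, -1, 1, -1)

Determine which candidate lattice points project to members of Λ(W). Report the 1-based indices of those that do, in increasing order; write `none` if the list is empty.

π⊥(n) = n₀ + n₁ζ³ + n₂ζ⁶ + n₃ζ⁹ where ζ = e^{iπ/4}.
#1 (3, -3, -3, 2): internal (6.535534, 2.292893); octagon support 6.535534 vs apothem 1.5 → ∉ W
#2 (0, 1, 1, 0): internal (-0.707107, -0.292893); octagon support 0.707107 vs apothem 1.5 → ∈ W
#3 (1, -1, 1, 1): internal (2.414214, -1.000000); octagon support 2.414214 vs apothem 1.5 → ∉ W
#4 (0, -1, 1, -1): internal (0.000000, -2.414214); octagon support 2.414214 vs apothem 1.5 → ∉ W

2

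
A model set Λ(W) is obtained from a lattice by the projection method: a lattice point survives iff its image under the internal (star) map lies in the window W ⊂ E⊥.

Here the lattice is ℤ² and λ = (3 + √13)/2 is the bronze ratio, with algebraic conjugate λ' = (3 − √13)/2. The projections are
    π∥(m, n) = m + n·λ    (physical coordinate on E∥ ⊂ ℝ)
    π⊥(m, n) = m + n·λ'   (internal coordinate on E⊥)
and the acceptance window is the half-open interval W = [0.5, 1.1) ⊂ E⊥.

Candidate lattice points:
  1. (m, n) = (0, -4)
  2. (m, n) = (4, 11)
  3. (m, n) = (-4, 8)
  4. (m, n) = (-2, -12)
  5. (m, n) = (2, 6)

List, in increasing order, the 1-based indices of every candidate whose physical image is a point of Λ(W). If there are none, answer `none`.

λ' = (3−√13)/2 ≈ -0.30278.
[1] lift (0,-4): star map gives 1.21110; window check 0.5 ≤ 1.21110 < 1.1 is false → out
[2] lift (4,11): star map gives 0.66947; window check 0.5 ≤ 0.66947 < 1.1 is true → IN Λ
[3] lift (-4,8): star map gives -6.42221; window check 0.5 ≤ -6.42221 < 1.1 is false → out
[4] lift (-2,-12): star map gives 1.63331; window check 0.5 ≤ 1.63331 < 1.1 is false → out
[5] lift (2,6): star map gives 0.18335; window check 0.5 ≤ 0.18335 < 1.1 is false → out

2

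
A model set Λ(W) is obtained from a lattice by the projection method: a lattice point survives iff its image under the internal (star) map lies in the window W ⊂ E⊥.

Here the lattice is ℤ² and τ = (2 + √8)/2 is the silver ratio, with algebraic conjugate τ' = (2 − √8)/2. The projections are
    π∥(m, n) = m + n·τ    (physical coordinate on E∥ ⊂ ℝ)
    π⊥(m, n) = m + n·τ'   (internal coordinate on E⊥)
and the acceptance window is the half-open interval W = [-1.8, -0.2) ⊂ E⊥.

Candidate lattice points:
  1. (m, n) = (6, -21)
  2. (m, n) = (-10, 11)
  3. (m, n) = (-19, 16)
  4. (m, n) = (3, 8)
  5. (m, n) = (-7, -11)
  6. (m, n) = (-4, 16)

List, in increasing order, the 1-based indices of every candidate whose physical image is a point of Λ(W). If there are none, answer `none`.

4

τ' = (2−√8)/2 ≈ -0.414214.
#1 (6,-21): internal coord 6 + (-21)·τ' = +14.698485; +14.698485 ∉ [-1.8, -0.2) → out
#2 (-10,11): internal coord -10 + (11)·τ' = -14.556349; -14.556349 ∉ [-1.8, -0.2) → out
#3 (-19,16): internal coord -19 + (16)·τ' = -25.627417; -25.627417 ∉ [-1.8, -0.2) → out
#4 (3,8): internal coord 3 + (8)·τ' = -0.313708; -0.313708 ∈ [-1.8, -0.2) → IN Λ
#5 (-7,-11): internal coord -7 + (-11)·τ' = -2.443651; -2.443651 ∉ [-1.8, -0.2) → out
#6 (-4,16): internal coord -4 + (16)·τ' = -10.627417; -10.627417 ∉ [-1.8, -0.2) → out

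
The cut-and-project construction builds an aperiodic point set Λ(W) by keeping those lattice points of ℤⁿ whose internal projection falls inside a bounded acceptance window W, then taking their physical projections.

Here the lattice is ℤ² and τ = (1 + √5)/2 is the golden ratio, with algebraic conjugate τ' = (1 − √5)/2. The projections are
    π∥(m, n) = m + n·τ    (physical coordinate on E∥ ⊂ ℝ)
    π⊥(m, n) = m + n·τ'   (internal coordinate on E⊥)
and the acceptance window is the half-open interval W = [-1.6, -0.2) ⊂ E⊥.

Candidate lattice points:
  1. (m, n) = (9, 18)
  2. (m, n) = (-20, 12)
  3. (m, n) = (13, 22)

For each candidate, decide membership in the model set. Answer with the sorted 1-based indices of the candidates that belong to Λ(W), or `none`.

3

τ' = (1−√5)/2 ≈ -0.61803.
#1 (9,18): internal coord 9 + (18)·τ' = -2.12461; -2.12461 ∉ [-1.6, -0.2) → out
#2 (-20,12): internal coord -20 + (12)·τ' = -27.41641; -27.41641 ∉ [-1.6, -0.2) → out
#3 (13,22): internal coord 13 + (22)·τ' = -0.59675; -0.59675 ∈ [-1.6, -0.2) → IN Λ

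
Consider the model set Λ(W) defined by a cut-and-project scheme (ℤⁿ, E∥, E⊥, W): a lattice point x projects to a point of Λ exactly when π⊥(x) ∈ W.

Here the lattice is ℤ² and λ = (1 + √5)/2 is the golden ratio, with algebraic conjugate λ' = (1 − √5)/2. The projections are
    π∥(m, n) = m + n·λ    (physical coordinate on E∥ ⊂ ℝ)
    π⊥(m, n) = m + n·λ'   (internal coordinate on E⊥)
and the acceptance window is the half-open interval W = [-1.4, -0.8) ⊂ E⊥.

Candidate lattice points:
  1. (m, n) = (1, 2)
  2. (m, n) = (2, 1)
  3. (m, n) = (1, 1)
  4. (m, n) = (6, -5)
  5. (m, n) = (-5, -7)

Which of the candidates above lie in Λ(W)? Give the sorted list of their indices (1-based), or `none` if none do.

λ' = (1−√5)/2 ≈ -0.61803.
candidate 1: (m,n)=(1,2) → π∥ = 1+2·λ ≈ 4.23607, π⊥ = 1+2·λ' ≈ -0.23607 ∉ [-1.4, -0.8) ⇒ out
candidate 2: (m,n)=(2,1) → π∥ = 2+1·λ ≈ 3.61803, π⊥ = 2+1·λ' ≈ 1.38197 ∉ [-1.4, -0.8) ⇒ out
candidate 3: (m,n)=(1,1) → π∥ = 1+1·λ ≈ 2.61803, π⊥ = 1+1·λ' ≈ 0.38197 ∉ [-1.4, -0.8) ⇒ out
candidate 4: (m,n)=(6,-5) → π∥ = 6-5·λ ≈ -2.09017, π⊥ = 6-5·λ' ≈ 9.09017 ∉ [-1.4, -0.8) ⇒ out
candidate 5: (m,n)=(-5,-7) → π∥ = -5-7·λ ≈ -16.32624, π⊥ = -5-7·λ' ≈ -0.67376 ∉ [-1.4, -0.8) ⇒ out

none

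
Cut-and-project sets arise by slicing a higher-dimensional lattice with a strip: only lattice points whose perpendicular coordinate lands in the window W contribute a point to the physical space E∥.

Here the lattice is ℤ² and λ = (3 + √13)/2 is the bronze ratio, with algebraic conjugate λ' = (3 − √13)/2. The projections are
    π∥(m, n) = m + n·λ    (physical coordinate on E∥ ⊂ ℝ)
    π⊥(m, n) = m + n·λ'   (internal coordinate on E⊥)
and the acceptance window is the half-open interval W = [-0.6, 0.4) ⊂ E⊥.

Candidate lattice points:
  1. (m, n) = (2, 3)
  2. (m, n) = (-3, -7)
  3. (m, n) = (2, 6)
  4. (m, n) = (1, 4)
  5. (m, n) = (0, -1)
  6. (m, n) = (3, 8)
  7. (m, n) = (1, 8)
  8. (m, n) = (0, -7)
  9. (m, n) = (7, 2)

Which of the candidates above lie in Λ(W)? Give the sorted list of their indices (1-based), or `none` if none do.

3, 4, 5

Compute λ' = (3−√13)/2 = -0.302776, so π⊥(m,n) = m -0.302776·n.
[1] lift (2,3): star map gives 1.091673; window check -0.6 ≤ 1.091673 < 0.4 is false → out
[2] lift (-3,-7): star map gives -0.880571; window check -0.6 ≤ -0.880571 < 0.4 is false → out
[3] lift (2,6): star map gives 0.183346; window check -0.6 ≤ 0.183346 < 0.4 is true → IN Λ
[4] lift (1,4): star map gives -0.211103; window check -0.6 ≤ -0.211103 < 0.4 is true → IN Λ
[5] lift (0,-1): star map gives 0.302776; window check -0.6 ≤ 0.302776 < 0.4 is true → IN Λ
[6] lift (3,8): star map gives 0.577795; window check -0.6 ≤ 0.577795 < 0.4 is false → out
[7] lift (1,8): star map gives -1.422205; window check -0.6 ≤ -1.422205 < 0.4 is false → out
[8] lift (0,-7): star map gives 2.119429; window check -0.6 ≤ 2.119429 < 0.4 is false → out
[9] lift (7,2): star map gives 6.394449; window check -0.6 ≤ 6.394449 < 0.4 is false → out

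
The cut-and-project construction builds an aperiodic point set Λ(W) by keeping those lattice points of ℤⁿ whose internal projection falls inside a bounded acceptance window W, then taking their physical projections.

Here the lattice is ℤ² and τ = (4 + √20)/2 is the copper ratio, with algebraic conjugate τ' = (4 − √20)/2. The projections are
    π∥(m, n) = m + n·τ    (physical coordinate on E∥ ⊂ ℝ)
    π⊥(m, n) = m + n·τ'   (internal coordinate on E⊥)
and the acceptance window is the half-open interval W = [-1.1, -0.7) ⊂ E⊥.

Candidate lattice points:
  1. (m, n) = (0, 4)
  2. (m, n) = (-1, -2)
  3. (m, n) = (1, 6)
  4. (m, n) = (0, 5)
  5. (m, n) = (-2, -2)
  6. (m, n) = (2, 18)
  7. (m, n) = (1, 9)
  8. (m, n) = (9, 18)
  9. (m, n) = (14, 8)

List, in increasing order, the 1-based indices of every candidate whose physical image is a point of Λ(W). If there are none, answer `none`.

Numerically τ ≈ 4.236068 and τ' = −1/τ ≈ -0.236068.
[1] lift (0,4): star map gives -0.944272; window check -1.1 ≤ -0.944272 < -0.7 is true → IN Λ
[2] lift (-1,-2): star map gives -0.527864; window check -1.1 ≤ -0.527864 < -0.7 is false → out
[3] lift (1,6): star map gives -0.416408; window check -1.1 ≤ -0.416408 < -0.7 is false → out
[4] lift (0,5): star map gives -1.180340; window check -1.1 ≤ -1.180340 < -0.7 is false → out
[5] lift (-2,-2): star map gives -1.527864; window check -1.1 ≤ -1.527864 < -0.7 is false → out
[6] lift (2,18): star map gives -2.249224; window check -1.1 ≤ -2.249224 < -0.7 is false → out
[7] lift (1,9): star map gives -1.124612; window check -1.1 ≤ -1.124612 < -0.7 is false → out
[8] lift (9,18): star map gives 4.750776; window check -1.1 ≤ 4.750776 < -0.7 is false → out
[9] lift (14,8): star map gives 12.111456; window check -1.1 ≤ 12.111456 < -0.7 is false → out

1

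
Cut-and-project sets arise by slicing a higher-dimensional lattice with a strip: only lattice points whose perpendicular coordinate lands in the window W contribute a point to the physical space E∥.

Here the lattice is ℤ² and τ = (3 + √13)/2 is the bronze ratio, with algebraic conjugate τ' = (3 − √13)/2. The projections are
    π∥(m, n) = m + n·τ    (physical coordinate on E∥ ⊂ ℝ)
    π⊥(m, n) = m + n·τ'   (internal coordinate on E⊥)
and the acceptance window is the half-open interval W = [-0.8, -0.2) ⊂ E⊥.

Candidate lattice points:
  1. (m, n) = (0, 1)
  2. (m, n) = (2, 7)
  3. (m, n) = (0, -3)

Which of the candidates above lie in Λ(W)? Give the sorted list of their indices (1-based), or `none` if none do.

Numerically τ ≈ 3.3028 and τ' = −1/τ ≈ -0.3028.
candidate 1: (m,n)=(0,1) → π∥ = 0+1·τ ≈ 3.3028, π⊥ = 0+1·τ' ≈ -0.3028 ∈ [-0.8, -0.2) ⇒ IN Λ
candidate 2: (m,n)=(2,7) → π∥ = 2+7·τ ≈ 25.1194, π⊥ = 2+7·τ' ≈ -0.1194 ∉ [-0.8, -0.2) ⇒ out
candidate 3: (m,n)=(0,-3) → π∥ = 0-3·τ ≈ -9.9083, π⊥ = 0-3·τ' ≈ 0.9083 ∉ [-0.8, -0.2) ⇒ out

1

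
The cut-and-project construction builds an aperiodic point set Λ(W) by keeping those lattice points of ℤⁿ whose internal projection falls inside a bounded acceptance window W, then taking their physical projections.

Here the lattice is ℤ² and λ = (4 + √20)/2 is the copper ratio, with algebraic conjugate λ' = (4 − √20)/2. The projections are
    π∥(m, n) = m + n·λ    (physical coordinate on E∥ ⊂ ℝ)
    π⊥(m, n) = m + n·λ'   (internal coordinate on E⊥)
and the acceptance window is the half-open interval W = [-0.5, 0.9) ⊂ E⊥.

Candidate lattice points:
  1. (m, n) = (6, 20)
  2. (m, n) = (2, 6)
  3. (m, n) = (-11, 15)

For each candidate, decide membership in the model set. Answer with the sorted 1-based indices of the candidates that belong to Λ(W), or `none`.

2

Compute λ' = (4−√20)/2 = -0.23607, so π⊥(m,n) = m -0.23607·n.
#1 (6,20): internal coord 6 + (20)·λ' = +1.27864; +1.27864 ∉ [-0.5, 0.9) → out
#2 (2,6): internal coord 2 + (6)·λ' = +0.58359; +0.58359 ∈ [-0.5, 0.9) → IN Λ
#3 (-11,15): internal coord -11 + (15)·λ' = -14.54102; -14.54102 ∉ [-0.5, 0.9) → out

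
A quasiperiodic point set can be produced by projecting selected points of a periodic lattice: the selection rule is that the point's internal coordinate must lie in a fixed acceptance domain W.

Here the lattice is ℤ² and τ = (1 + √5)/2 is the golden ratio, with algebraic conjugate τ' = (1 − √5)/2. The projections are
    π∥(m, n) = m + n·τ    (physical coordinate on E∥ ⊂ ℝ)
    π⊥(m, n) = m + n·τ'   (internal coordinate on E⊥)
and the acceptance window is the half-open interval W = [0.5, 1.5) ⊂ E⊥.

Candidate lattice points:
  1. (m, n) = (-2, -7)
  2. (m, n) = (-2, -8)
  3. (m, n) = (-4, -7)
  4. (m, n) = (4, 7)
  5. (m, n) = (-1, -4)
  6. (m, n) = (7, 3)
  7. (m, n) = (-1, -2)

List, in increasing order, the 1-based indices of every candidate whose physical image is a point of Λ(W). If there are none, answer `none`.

5

τ' = (1−√5)/2 ≈ -0.6180.
#1 (-2,-7): internal coord -2 + (-7)·τ' = +2.3262; +2.3262 ∉ [0.5, 1.5) → out
#2 (-2,-8): internal coord -2 + (-8)·τ' = +2.9443; +2.9443 ∉ [0.5, 1.5) → out
#3 (-4,-7): internal coord -4 + (-7)·τ' = +0.3262; +0.3262 ∉ [0.5, 1.5) → out
#4 (4,7): internal coord 4 + (7)·τ' = -0.3262; -0.3262 ∉ [0.5, 1.5) → out
#5 (-1,-4): internal coord -1 + (-4)·τ' = +1.4721; +1.4721 ∈ [0.5, 1.5) → IN Λ
#6 (7,3): internal coord 7 + (3)·τ' = +5.1459; +5.1459 ∉ [0.5, 1.5) → out
#7 (-1,-2): internal coord -1 + (-2)·τ' = +0.2361; +0.2361 ∉ [0.5, 1.5) → out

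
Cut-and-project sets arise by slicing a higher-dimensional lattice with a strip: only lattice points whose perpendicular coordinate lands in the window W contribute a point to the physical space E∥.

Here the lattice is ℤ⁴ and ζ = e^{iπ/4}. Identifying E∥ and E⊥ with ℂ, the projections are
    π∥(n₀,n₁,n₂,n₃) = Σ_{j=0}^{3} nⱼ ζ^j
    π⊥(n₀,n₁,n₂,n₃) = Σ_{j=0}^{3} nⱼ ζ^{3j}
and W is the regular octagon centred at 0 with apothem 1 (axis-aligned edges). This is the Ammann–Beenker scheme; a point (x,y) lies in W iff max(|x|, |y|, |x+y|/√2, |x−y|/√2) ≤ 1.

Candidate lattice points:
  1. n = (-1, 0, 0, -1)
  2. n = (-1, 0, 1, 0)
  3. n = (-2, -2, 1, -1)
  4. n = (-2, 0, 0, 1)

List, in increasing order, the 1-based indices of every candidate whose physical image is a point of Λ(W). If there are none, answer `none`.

With ζ = e^{iπ/4} the internal vectors are ζ^0,ζ^3,ζ^6,ζ^9.
candidate 1: n = (-1, 0, 0, -1) → π⊥ ≈ (-1.70711, -0.70711); max(|x|,|y|,|x±y|/√2) = 1.70711 > 1 ⇒ ∉ W
candidate 2: n = (-1, 0, 1, 0) → π⊥ ≈ (-1.00000, -1.00000); max(|x|,|y|,|x±y|/√2) = 1.41421 > 1 ⇒ ∉ W
candidate 3: n = (-2, -2, 1, -1) → π⊥ ≈ (-1.29289, -3.12132); max(|x|,|y|,|x±y|/√2) = 3.12132 > 1 ⇒ ∉ W
candidate 4: n = (-2, 0, 0, 1) → π⊥ ≈ (-1.29289, +0.70711); max(|x|,|y|,|x±y|/√2) = 1.41421 > 1 ⇒ ∉ W

none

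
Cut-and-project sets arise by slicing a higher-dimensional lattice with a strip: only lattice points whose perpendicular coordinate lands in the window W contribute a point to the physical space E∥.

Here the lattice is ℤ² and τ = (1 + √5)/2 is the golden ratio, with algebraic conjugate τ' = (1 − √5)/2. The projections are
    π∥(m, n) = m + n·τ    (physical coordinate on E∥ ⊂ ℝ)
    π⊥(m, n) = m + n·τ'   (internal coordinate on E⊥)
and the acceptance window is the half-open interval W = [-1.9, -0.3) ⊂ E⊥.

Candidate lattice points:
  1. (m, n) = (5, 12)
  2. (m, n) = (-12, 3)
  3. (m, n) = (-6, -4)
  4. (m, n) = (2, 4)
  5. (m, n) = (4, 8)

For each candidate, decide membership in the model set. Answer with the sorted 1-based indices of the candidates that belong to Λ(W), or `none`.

τ' = (1−√5)/2 ≈ -0.6180.
candidate 1: (m,n)=(5,12) → π∥ = 5+12·τ ≈ 24.4164, π⊥ = 5+12·τ' ≈ -2.4164 ∉ [-1.9, -0.3) ⇒ out
candidate 2: (m,n)=(-12,3) → π∥ = -12+3·τ ≈ -7.1459, π⊥ = -12+3·τ' ≈ -13.8541 ∉ [-1.9, -0.3) ⇒ out
candidate 3: (m,n)=(-6,-4) → π∥ = -6-4·τ ≈ -12.4721, π⊥ = -6-4·τ' ≈ -3.5279 ∉ [-1.9, -0.3) ⇒ out
candidate 4: (m,n)=(2,4) → π∥ = 2+4·τ ≈ 8.4721, π⊥ = 2+4·τ' ≈ -0.4721 ∈ [-1.9, -0.3) ⇒ IN Λ
candidate 5: (m,n)=(4,8) → π∥ = 4+8·τ ≈ 16.9443, π⊥ = 4+8·τ' ≈ -0.9443 ∈ [-1.9, -0.3) ⇒ IN Λ

4, 5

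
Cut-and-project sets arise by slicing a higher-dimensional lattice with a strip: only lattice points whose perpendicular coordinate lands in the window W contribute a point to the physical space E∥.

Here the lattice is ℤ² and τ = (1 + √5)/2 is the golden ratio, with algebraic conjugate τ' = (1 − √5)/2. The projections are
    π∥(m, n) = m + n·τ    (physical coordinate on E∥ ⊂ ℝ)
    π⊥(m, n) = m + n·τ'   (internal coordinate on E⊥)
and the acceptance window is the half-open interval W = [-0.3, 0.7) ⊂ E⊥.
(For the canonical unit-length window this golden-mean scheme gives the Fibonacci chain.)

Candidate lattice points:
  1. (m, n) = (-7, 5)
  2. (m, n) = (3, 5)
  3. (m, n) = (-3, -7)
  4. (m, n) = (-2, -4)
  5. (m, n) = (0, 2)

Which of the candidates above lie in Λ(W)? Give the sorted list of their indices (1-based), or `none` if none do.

2, 4

Compute τ' = (1−√5)/2 = -0.61803, so π⊥(m,n) = m -0.61803·n.
#1 (-7,5): internal coord -7 + (5)·τ' = -10.09017; -10.09017 ∉ [-0.3, 0.7) → out
#2 (3,5): internal coord 3 + (5)·τ' = -0.09017; -0.09017 ∈ [-0.3, 0.7) → IN Λ
#3 (-3,-7): internal coord -3 + (-7)·τ' = +1.32624; +1.32624 ∉ [-0.3, 0.7) → out
#4 (-2,-4): internal coord -2 + (-4)·τ' = +0.47214; +0.47214 ∈ [-0.3, 0.7) → IN Λ
#5 (0,2): internal coord 0 + (2)·τ' = -1.23607; -1.23607 ∉ [-0.3, 0.7) → out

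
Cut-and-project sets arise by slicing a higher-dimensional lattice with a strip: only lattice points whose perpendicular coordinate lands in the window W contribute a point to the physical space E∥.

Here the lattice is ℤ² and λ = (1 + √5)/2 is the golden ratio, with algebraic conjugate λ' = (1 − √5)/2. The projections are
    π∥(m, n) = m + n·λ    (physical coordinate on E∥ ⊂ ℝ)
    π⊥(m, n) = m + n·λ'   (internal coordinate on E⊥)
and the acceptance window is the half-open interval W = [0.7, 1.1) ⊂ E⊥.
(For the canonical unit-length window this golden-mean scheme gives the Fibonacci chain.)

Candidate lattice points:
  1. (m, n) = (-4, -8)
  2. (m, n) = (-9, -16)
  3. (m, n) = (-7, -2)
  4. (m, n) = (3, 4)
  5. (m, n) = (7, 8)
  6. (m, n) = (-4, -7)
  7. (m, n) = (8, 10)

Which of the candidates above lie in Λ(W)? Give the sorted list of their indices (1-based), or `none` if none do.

1, 2

Compute λ' = (1−√5)/2 = -0.618034, so π⊥(m,n) = m -0.618034·n.
#1 (-4,-8): internal coord -4 + (-8)·λ' = +0.944272; +0.944272 ∈ [0.7, 1.1) → IN Λ
#2 (-9,-16): internal coord -9 + (-16)·λ' = +0.888544; +0.888544 ∈ [0.7, 1.1) → IN Λ
#3 (-7,-2): internal coord -7 + (-2)·λ' = -5.763932; -5.763932 ∉ [0.7, 1.1) → out
#4 (3,4): internal coord 3 + (4)·λ' = +0.527864; +0.527864 ∉ [0.7, 1.1) → out
#5 (7,8): internal coord 7 + (8)·λ' = +2.055728; +2.055728 ∉ [0.7, 1.1) → out
#6 (-4,-7): internal coord -4 + (-7)·λ' = +0.326238; +0.326238 ∉ [0.7, 1.1) → out
#7 (8,10): internal coord 8 + (10)·λ' = +1.819660; +1.819660 ∉ [0.7, 1.1) → out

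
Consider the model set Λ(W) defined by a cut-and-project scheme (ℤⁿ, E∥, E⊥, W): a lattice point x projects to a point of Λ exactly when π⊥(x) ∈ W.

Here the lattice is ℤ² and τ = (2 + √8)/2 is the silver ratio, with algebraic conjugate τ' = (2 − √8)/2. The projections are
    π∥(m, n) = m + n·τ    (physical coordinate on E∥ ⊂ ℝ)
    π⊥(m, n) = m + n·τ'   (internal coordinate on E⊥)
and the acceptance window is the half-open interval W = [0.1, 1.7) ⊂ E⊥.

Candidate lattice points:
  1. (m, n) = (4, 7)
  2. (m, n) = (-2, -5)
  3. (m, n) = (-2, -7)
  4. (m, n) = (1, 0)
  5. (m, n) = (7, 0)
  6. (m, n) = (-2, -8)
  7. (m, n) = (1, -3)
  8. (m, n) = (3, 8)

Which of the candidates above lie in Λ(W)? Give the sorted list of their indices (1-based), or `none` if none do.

τ' = (2−√8)/2 ≈ -0.41421.
[1] lift (4,7): star map gives 1.10051; window check 0.1 ≤ 1.10051 < 1.7 is true → IN Λ
[2] lift (-2,-5): star map gives 0.07107; window check 0.1 ≤ 0.07107 < 1.7 is false → out
[3] lift (-2,-7): star map gives 0.89949; window check 0.1 ≤ 0.89949 < 1.7 is true → IN Λ
[4] lift (1,0): star map gives 1.00000; window check 0.1 ≤ 1.00000 < 1.7 is true → IN Λ
[5] lift (7,0): star map gives 7.00000; window check 0.1 ≤ 7.00000 < 1.7 is false → out
[6] lift (-2,-8): star map gives 1.31371; window check 0.1 ≤ 1.31371 < 1.7 is true → IN Λ
[7] lift (1,-3): star map gives 2.24264; window check 0.1 ≤ 2.24264 < 1.7 is false → out
[8] lift (3,8): star map gives -0.31371; window check 0.1 ≤ -0.31371 < 1.7 is false → out

1, 3, 4, 6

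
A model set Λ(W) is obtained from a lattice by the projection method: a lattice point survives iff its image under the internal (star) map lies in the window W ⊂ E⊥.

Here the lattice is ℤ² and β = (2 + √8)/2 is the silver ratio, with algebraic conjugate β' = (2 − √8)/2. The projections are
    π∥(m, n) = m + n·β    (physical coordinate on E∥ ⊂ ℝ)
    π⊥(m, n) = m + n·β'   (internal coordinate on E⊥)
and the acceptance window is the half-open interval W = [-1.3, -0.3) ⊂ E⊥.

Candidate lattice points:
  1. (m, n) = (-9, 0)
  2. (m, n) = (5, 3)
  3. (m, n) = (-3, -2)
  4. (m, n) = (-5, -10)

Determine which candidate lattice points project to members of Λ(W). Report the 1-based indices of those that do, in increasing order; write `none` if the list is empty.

4

Numerically β ≈ 2.414214 and β' = −1/β ≈ -0.414214.
[1] lift (-9,0): star map gives -9.000000; window check -1.3 ≤ -9.000000 < -0.3 is false → out
[2] lift (5,3): star map gives 3.757359; window check -1.3 ≤ 3.757359 < -0.3 is false → out
[3] lift (-3,-2): star map gives -2.171573; window check -1.3 ≤ -2.171573 < -0.3 is false → out
[4] lift (-5,-10): star map gives -0.857864; window check -1.3 ≤ -0.857864 < -0.3 is true → IN Λ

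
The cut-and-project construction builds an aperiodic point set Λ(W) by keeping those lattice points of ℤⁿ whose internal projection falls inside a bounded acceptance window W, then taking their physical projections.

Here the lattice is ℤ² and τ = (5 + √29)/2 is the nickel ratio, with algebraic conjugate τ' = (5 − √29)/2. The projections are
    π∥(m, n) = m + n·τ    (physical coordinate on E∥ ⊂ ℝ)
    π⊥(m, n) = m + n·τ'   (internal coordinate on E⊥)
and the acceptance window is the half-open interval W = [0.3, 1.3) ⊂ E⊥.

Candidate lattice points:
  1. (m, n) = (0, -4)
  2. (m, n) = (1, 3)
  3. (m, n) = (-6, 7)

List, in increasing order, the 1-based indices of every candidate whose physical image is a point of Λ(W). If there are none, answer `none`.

1, 2

Numerically τ ≈ 5.1926 and τ' = −1/τ ≈ -0.1926.
#1 (0,-4): internal coord 0 + (-4)·τ' = +0.7703; +0.7703 ∈ [0.3, 1.3) → IN Λ
#2 (1,3): internal coord 1 + (3)·τ' = +0.4223; +0.4223 ∈ [0.3, 1.3) → IN Λ
#3 (-6,7): internal coord -6 + (7)·τ' = -7.3481; -7.3481 ∉ [0.3, 1.3) → out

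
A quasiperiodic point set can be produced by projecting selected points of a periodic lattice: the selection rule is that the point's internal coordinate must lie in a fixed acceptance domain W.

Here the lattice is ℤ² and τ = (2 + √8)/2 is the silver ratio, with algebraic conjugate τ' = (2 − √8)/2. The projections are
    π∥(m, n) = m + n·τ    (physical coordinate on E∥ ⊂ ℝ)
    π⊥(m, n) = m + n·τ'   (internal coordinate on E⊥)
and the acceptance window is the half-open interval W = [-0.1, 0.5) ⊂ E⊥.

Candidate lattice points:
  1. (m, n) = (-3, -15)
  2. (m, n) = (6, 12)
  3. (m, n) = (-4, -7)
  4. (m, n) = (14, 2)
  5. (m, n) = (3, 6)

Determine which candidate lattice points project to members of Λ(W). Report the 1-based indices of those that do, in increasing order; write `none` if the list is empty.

Numerically τ ≈ 2.41421 and τ' = −1/τ ≈ -0.41421.
[1] lift (-3,-15): star map gives 3.21320; window check -0.1 ≤ 3.21320 < 0.5 is false → out
[2] lift (6,12): star map gives 1.02944; window check -0.1 ≤ 1.02944 < 0.5 is false → out
[3] lift (-4,-7): star map gives -1.10051; window check -0.1 ≤ -1.10051 < 0.5 is false → out
[4] lift (14,2): star map gives 13.17157; window check -0.1 ≤ 13.17157 < 0.5 is false → out
[5] lift (3,6): star map gives 0.51472; window check -0.1 ≤ 0.51472 < 0.5 is false → out

none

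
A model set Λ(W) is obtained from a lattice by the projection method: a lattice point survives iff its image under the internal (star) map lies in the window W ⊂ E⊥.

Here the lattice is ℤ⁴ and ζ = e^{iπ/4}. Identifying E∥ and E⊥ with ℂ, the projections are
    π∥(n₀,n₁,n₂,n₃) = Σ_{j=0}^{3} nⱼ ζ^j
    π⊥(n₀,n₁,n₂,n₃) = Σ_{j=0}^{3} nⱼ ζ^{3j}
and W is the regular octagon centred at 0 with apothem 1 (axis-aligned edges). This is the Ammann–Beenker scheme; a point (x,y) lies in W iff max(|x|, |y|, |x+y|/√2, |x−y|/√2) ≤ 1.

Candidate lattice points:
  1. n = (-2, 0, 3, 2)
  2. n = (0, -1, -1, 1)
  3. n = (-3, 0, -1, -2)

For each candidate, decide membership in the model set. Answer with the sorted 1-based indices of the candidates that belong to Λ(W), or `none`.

none

π⊥(n) = n₀ + n₁ζ³ + n₂ζ⁶ + n₃ζ⁹ where ζ = e^{iπ/4}.
candidate 1: n = (-2, 0, 3, 2) → π⊥ ≈ (-0.5858, -1.5858); max(|x|,|y|,|x±y|/√2) = 1.5858 > 1 ⇒ ∉ W
candidate 2: n = (0, -1, -1, 1) → π⊥ ≈ (+1.4142, +1.0000); max(|x|,|y|,|x±y|/√2) = 1.7071 > 1 ⇒ ∉ W
candidate 3: n = (-3, 0, -1, -2) → π⊥ ≈ (-4.4142, -0.4142); max(|x|,|y|,|x±y|/√2) = 4.4142 > 1 ⇒ ∉ W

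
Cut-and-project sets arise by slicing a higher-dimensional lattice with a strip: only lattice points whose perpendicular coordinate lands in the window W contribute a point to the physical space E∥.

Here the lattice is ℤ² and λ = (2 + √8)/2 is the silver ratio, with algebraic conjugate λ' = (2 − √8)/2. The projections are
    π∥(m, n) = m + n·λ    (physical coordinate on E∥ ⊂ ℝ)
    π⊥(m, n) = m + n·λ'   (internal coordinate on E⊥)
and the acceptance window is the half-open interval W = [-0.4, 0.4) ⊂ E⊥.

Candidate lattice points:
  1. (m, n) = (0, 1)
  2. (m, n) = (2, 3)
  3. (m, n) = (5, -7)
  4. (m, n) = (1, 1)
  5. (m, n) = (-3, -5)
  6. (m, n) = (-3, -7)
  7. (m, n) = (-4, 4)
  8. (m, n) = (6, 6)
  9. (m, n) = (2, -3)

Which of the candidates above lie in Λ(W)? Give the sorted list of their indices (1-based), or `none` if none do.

λ' = (2−√8)/2 ≈ -0.414214.
candidate 1: (m,n)=(0,1) → π∥ = 0+1·λ ≈ 2.414214, π⊥ = 0+1·λ' ≈ -0.414214 ∉ [-0.4, 0.4) ⇒ out
candidate 2: (m,n)=(2,3) → π∥ = 2+3·λ ≈ 9.242641, π⊥ = 2+3·λ' ≈ 0.757359 ∉ [-0.4, 0.4) ⇒ out
candidate 3: (m,n)=(5,-7) → π∥ = 5-7·λ ≈ -11.899495, π⊥ = 5-7·λ' ≈ 7.899495 ∉ [-0.4, 0.4) ⇒ out
candidate 4: (m,n)=(1,1) → π∥ = 1+1·λ ≈ 3.414214, π⊥ = 1+1·λ' ≈ 0.585786 ∉ [-0.4, 0.4) ⇒ out
candidate 5: (m,n)=(-3,-5) → π∥ = -3-5·λ ≈ -15.071068, π⊥ = -3-5·λ' ≈ -0.928932 ∉ [-0.4, 0.4) ⇒ out
candidate 6: (m,n)=(-3,-7) → π∥ = -3-7·λ ≈ -19.899495, π⊥ = -3-7·λ' ≈ -0.100505 ∈ [-0.4, 0.4) ⇒ IN Λ
candidate 7: (m,n)=(-4,4) → π∥ = -4+4·λ ≈ 5.656854, π⊥ = -4+4·λ' ≈ -5.656854 ∉ [-0.4, 0.4) ⇒ out
candidate 8: (m,n)=(6,6) → π∥ = 6+6·λ ≈ 20.485281, π⊥ = 6+6·λ' ≈ 3.514719 ∉ [-0.4, 0.4) ⇒ out
candidate 9: (m,n)=(2,-3) → π∥ = 2-3·λ ≈ -5.242641, π⊥ = 2-3·λ' ≈ 3.242641 ∉ [-0.4, 0.4) ⇒ out

6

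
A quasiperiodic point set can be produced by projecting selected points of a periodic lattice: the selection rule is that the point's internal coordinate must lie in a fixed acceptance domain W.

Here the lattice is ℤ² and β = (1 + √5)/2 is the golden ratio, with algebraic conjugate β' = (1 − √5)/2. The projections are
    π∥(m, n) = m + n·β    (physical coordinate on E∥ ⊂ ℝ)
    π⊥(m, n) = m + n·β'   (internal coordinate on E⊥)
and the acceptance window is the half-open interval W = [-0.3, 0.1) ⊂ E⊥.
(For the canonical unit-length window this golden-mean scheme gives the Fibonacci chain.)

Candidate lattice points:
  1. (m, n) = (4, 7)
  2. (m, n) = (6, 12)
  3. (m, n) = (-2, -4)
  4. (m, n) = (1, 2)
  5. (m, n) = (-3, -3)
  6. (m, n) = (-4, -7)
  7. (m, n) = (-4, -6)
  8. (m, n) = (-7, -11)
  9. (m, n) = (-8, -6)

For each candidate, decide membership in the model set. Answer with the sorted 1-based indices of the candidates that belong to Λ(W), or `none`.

4, 7, 8

β' = (1−√5)/2 ≈ -0.6180.
#1 (4,7): internal coord 4 + (7)·β' = -0.3262; -0.3262 ∉ [-0.3, 0.1) → out
#2 (6,12): internal coord 6 + (12)·β' = -1.4164; -1.4164 ∉ [-0.3, 0.1) → out
#3 (-2,-4): internal coord -2 + (-4)·β' = +0.4721; +0.4721 ∉ [-0.3, 0.1) → out
#4 (1,2): internal coord 1 + (2)·β' = -0.2361; -0.2361 ∈ [-0.3, 0.1) → IN Λ
#5 (-3,-3): internal coord -3 + (-3)·β' = -1.1459; -1.1459 ∉ [-0.3, 0.1) → out
#6 (-4,-7): internal coord -4 + (-7)·β' = +0.3262; +0.3262 ∉ [-0.3, 0.1) → out
#7 (-4,-6): internal coord -4 + (-6)·β' = -0.2918; -0.2918 ∈ [-0.3, 0.1) → IN Λ
#8 (-7,-11): internal coord -7 + (-11)·β' = -0.2016; -0.2016 ∈ [-0.3, 0.1) → IN Λ
#9 (-8,-6): internal coord -8 + (-6)·β' = -4.2918; -4.2918 ∉ [-0.3, 0.1) → out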